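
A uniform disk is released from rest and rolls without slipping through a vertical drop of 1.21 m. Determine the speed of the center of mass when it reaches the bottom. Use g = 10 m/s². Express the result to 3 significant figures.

For this body I = (1/2)MR², i.e. k = I/(MR²) = 0.5.
Rolling without slipping gives ω = v/R, so the total kinetic energy is ½Mv² + ½Iω² = ½(1+k)Mv² = (3/4)Mv².
Setting Mgh = (3/4)Mv² gives v = √(2gh/(1+k)) = √(2·10·1.21/1.5) ≈ 4.02 m/s.

v ≈ 4.02 m/s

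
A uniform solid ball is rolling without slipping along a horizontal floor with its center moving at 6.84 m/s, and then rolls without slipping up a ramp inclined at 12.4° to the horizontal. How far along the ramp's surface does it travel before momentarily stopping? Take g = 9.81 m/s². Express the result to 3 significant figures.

The moment of inertia is (2/5)MR², giving k ≡ I/(MR²) = 0.4.
Since it rolls without slipping, ω = v/R and KE = ½Mv² + ½Iω² = ½(1+k)Mv² = (7/10)Mv².
Setting this equal to Mgh gives the vertical rise h = (1+k)v₀²/(2g) = 1.4×6.84²/(2×9.81) = 3.338 m.
Along the incline, d = h/sinθ = 3.338/sin12.4° ≈ 15.5 m.

d ≈ 15.5 m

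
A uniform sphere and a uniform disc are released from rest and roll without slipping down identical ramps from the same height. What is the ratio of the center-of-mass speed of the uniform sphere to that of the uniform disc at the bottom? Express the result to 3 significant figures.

v_ratio ≈ 1.04

Each satisfies Mgh = ½(1+k)Mv² with k = I/(MR²), so v ∝ 1/√(1+k).
For the uniform sphere k = 0.4; for the uniform disc k = 0.5.
v₁/v₂ = √((1+k₂)/(1+k₁)) = √(1.5/1.4) ≈ 1.04.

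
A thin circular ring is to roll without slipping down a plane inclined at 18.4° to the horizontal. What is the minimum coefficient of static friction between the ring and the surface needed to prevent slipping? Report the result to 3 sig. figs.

With I = MR², the ratio k = I/(MR²) is 1.
Translational: Mg sinθ − f = Ma. Rotational about the CM: fR = Iα = kMRa, so f = kMa.
These give a = g sinθ/(1+k) and the required friction f = kMg sinθ/(1+k).
With N = Mg cosθ, the no-slip condition f ≤ μN gives μ_min = f/N = k tanθ/(1+k).
μ_min = 1 × tan18.4° / 2 ≈ 0.166.

μ_min ≈ 0.166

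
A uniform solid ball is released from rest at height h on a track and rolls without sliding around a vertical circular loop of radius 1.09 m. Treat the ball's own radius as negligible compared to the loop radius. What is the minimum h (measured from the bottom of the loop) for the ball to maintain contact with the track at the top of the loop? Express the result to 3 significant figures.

h_min ≈ 2.94 m

Here I = (2/5)MR², so the shape factor k = I/(MR²) = 0.4.
At the top, contact is just lost when gravity alone supplies the centripetal force: Mg = Mv_top²/r, i.e. v_top² = gr.
With ω = v/R, the kinetic energy at speed v is ½(1+k)Mv² = (7/10)Mv².
Energy conservation from release (height h) to the top (height 2r): Mgh = Mg(2r) + (7/10)M·gr.
Thus h_min = 2r + (1+k)r/2 = r(2 + 1.4/2) = 1.09 × 2.7 ≈ 2.94 m.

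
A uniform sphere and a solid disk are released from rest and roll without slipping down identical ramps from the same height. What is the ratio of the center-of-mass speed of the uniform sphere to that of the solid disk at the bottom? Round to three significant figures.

v_ratio ≈ 1.04

Each satisfies Mgh = ½(1+k)Mv² with k = I/(MR²), so v ∝ 1/√(1+k).
For the uniform sphere k = 0.4; for the solid disk k = 0.5.
v₁/v₂ = √((1+k₂)/(1+k₁)) = √(1.5/1.4) ≈ 1.04.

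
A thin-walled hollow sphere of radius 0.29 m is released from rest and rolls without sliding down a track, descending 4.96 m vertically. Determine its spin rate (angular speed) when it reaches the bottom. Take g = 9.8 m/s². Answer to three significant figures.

With I = (2/3)MR², the ratio k = I/(MR²) is 2/3.
Pure rolling means v = ωR; then KE = ½Mv² + ½I(v/R)² = ½(1+k)Mv² = (5/6)Mv².
Energy conservation Mgh = ½(1+k)Mv² gives v = √(2gh/(1+k)) = √(2 × 9.8 × 4.96 / 1.667) = 7.637 m/s.
The angular speed follows from ω = v/R = 7.637/0.29 ≈ 26.3 rad/s.

ω ≈ 26.3 rad/s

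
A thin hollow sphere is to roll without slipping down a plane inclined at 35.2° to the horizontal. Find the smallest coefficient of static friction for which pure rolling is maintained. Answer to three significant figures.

μ_min ≈ 0.282

Here I = (2/3)MR², so the shape factor k = I/(MR²) = 2/3.
Along the incline Mg sinθ − f = Ma, and torque about the center fR = Iα = kMR²(a/R) gives f = kMa.
These give a = g sinθ/(1+k) and the required friction f = kMg sinθ/(1+k).
With N = Mg cosθ, the no-slip condition f ≤ μN gives μ_min = f/N = k tanθ/(1+k).
μ_min = (2/3) × tan35.2° / 1.667 ≈ 0.282.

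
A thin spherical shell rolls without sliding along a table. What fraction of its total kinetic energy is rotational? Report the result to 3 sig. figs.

For this body I = (2/3)MR², i.e. k = I/(MR²) = 2/3.
With ω = v/R, KE_trans = ½Mv² and KE_rot = ½Iω² = ½kMv², so KE_total = ½(1+k)Mv².
The rotational fraction is therefore k/(1+k) = (2/3)/1.667 ≈ 0.400.

fraction ≈ 0.400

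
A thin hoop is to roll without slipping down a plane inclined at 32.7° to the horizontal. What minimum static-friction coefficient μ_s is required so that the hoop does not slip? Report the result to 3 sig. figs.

Here I = MR², so the shape factor k = I/(MR²) = 1.
Along the incline Mg sinθ − f = Ma, and torque about the center fR = Iα = kMR²(a/R) gives f = kMa.
These give a = g sinθ/(1+k) and the required friction f = kMg sinθ/(1+k).
With N = Mg cosθ, the no-slip condition f ≤ μN gives μ_min = f/N = k tanθ/(1+k).
μ_min = 1 × tan32.7° / 2 ≈ 0.321.

μ_min ≈ 0.321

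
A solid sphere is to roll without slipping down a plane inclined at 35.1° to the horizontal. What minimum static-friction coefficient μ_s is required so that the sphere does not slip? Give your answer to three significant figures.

For this body I = (2/5)MR², i.e. k = I/(MR²) = 0.4.
Translational: Mg sinθ − f = Ma. Rotational about the CM: fR = Iα = kMRa, so f = kMa.
These give a = g sinθ/(1+k) and the required friction f = kMg sinθ/(1+k).
With N = Mg cosθ, the no-slip condition f ≤ μN gives μ_min = f/N = k tanθ/(1+k).
μ_min = 0.4 × tan35.1° / 1.4 ≈ 0.201.

μ_min ≈ 0.201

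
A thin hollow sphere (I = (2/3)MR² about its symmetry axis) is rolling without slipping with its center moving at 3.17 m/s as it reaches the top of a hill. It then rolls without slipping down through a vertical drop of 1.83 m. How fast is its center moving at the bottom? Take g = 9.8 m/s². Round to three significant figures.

v ≈ 5.62 m/s

The moment of inertia is (2/3)MR², giving k ≡ I/(MR²) = 2/3.
Pure rolling means v = ωR; then KE = ½Mv² + ½I(v/R)² = ½(1+k)Mv² = (5/6)Mv².
Conserving energy between top and bottom: (5/6)Mv² = (5/6)Mv₀² + Mgh, hence v² = v₀² + 2gh/(1+k).
v = √(3.17² + 2×9.8×1.83/1.667) = √31.57 ≈ 5.62 m/s.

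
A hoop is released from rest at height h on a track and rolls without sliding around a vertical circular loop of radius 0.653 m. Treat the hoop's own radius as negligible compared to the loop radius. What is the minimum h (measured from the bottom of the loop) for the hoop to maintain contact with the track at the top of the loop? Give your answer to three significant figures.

For this body I = MR², i.e. k = I/(MR²) = 1.
At the top, contact is just lost when gravity alone supplies the centripetal force: Mg = Mv_top²/r, i.e. v_top² = gr.
With ω = v/R, the kinetic energy at speed v is ½(1+k)Mv² = Mv².
Energy conservation from release (height h) to the top (height 2r): Mgh = Mg(2r) + M·gr.
Thus h_min = 2r + (1+k)r/2 = r(2 + 2/2) = 0.653 × 3 ≈ 1.96 m.

h_min ≈ 1.96 m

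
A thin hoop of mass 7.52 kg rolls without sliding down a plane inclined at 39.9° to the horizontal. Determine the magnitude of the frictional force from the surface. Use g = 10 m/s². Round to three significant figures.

The moment of inertia is MR², giving k ≡ I/(MR²) = 1.
Along the incline Mg sinθ − f = Ma, and torque about the center fR = Iα = kMR²(a/R) gives f = kMa.
Combining, a = g sinθ/(1+k) and f = kMa = kMg sinθ/(1+k).
f = 1 × 7.52 × 10 × sin39.9° / 2 ≈ 24.1 N.

f ≈ 24.1 N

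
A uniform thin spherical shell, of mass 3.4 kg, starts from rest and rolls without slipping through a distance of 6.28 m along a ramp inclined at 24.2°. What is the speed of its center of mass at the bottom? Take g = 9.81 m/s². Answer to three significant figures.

v ≈ 5.50 m/s

With I = (2/3)MR², the ratio k = I/(MR²) is 2/3.
The rolling condition ω = v/R makes the rotational term ½I(v/R)² = ½kMv², so KE_total = ½(1+k)Mv² = (5/6)Mv².
The vertical drop is h = L sinθ = 6.28 × sin24.2° = 2.574 m.
Setting Mgh = (5/6)Mv² gives v = √(2gh/(1+k)) = √(2·9.81·2.574/1.667) ≈ 5.50 m/s.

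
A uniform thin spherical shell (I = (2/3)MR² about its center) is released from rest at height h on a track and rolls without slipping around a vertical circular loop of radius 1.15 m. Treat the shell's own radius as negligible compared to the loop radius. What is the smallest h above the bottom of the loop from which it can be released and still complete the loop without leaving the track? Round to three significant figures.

For this body I = (2/3)MR², i.e. k = I/(MR²) = 2/3.
At the top of the loop, the minimum-contact condition is Mg = Mv_top²/r, so v_top² = gr.
With ω = v/R, the kinetic energy at speed v is ½(1+k)Mv² = (5/6)Mv².
Energy conservation from release (height h) to the top (height 2r): Mgh = Mg(2r) + (5/6)M·gr.
Thus h_min = 2r + (1+k)r/2 = r(2 + 1.667/2) = 1.15 × 2.833 ≈ 3.26 m.

h_min ≈ 3.26 m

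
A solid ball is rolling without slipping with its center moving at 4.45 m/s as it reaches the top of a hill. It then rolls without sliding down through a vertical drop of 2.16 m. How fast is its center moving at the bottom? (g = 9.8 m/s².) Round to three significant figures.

v ≈ 7.07 m/s

The moment of inertia is (2/5)MR², giving k ≡ I/(MR²) = 0.4.
Rolling without slipping gives ω = v/R, so the total kinetic energy is ½Mv² + ½Iω² = ½(1+k)Mv² = (7/10)Mv².
Energy conservation: (7/10)Mv₀² + Mgh = (7/10)Mv², so v² = v₀² + 2gh/(1+k).
v = √(4.45² + 2×9.8×2.16/1.4) = √50.04 ≈ 7.07 m/s.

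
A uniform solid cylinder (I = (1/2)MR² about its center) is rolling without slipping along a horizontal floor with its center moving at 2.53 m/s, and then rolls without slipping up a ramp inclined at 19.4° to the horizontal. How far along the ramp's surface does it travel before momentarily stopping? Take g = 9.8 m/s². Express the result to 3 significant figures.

d ≈ 1.47 m

With I = (1/2)MR², the ratio k = I/(MR²) is 0.5.
Rolling without slipping gives ω = v/R, so the total kinetic energy is ½Mv² + ½Iω² = ½(1+k)Mv² = (3/4)Mv².
Setting this equal to Mgh gives the vertical rise h = (1+k)v₀²/(2g) = 1.5×2.53²/(2×9.8) = 0.4899 m.
Along the incline, d = h/sinθ = 0.4899/sin19.4° ≈ 1.47 m.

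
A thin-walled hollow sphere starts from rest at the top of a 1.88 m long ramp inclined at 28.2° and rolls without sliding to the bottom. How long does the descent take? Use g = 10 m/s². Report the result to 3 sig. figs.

Here I = (2/3)MR², so the shape factor k = I/(MR²) = 2/3.
Translational: Mg sinθ − f = Ma. Rotational about the CM: fR = Iα = kMRa, so f = kMa.
Hence a = g sinθ/(1+k) = 10×sin28.2°/1.667 = 2.835 m/s².
With constant a from rest, t = √(2L/a) = √(2·1.88/2.835) ≈ 1.15 s.

t ≈ 1.15 s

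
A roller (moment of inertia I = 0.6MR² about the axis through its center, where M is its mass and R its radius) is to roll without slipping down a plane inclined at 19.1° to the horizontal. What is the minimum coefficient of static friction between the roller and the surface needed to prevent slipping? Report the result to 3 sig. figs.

μ_min ≈ 0.130

For this body I = 0.6MR², i.e. k = I/(MR²) = 0.6.
Translational: Mg sinθ − f = Ma. Rotational about the CM: fR = Iα = kMRa, so f = kMa.
These give a = g sinθ/(1+k) and the required friction f = kMg sinθ/(1+k).
With N = Mg cosθ, the no-slip condition f ≤ μN gives μ_min = f/N = k tanθ/(1+k).
μ_min = 0.6 × tan19.1° / 1.6 ≈ 0.130.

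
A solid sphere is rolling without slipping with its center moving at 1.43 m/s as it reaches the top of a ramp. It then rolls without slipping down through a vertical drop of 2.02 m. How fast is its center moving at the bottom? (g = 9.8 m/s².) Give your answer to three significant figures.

v ≈ 5.51 m/s

For this body I = (2/5)MR², i.e. k = I/(MR²) = 0.4.
Rolling without slipping gives ω = v/R, so the total kinetic energy is ½Mv² + ½Iω² = ½(1+k)Mv² = (7/10)Mv².
Energy conservation: (7/10)Mv₀² + Mgh = (7/10)Mv², so v² = v₀² + 2gh/(1+k).
v = √(1.43² + 2×9.8×2.02/1.4) = √30.32 ≈ 5.51 m/s.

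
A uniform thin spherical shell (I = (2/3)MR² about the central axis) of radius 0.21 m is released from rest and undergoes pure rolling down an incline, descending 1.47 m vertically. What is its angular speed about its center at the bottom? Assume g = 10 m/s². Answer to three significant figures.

ω ≈ 20.0 rad/s

With I = (2/3)MR², the ratio k = I/(MR²) is 2/3.
The rolling condition ω = v/R makes the rotational term ½I(v/R)² = ½kMv², so KE_total = ½(1+k)Mv² = (5/6)Mv².
Energy conservation Mgh = ½(1+k)Mv² gives v = √(2gh/(1+k)) = √(2 × 10 × 1.47 / 1.667) = 4.2 m/s.
Then ω = v/R = 4.2 / 0.21 ≈ 20.0 rad/s.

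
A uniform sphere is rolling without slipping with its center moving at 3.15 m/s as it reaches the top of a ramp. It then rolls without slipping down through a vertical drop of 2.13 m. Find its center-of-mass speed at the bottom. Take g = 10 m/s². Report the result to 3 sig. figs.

The moment of inertia is (2/5)MR², giving k ≡ I/(MR²) = 0.4.
Rolling without slipping gives ω = v/R, so the total kinetic energy is ½Mv² + ½Iω² = ½(1+k)Mv² = (7/10)Mv².
Energy conservation: (7/10)Mv₀² + Mgh = (7/10)Mv², so v² = v₀² + 2gh/(1+k).
v = √(3.15² + 2×10×2.13/1.4) = √40.35 ≈ 6.35 m/s.

v ≈ 6.35 m/s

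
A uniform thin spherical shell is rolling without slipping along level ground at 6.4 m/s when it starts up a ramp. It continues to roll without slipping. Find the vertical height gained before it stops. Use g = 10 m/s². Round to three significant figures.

With I = (2/3)MR², the ratio k = I/(MR²) is 2/3.
Rolling without slipping gives ω = v/R, so the total kinetic energy is ½Mv² + ½Iω² = ½(1+k)Mv² = (5/6)Mv².
All of this converts to potential energy at the highest point: (5/6)Mv₀² = Mgh.
Thus h = (1+k)v₀²/(2g) = 1.667 × 6.4² / (2 × 10) ≈ 3.41 m.

h ≈ 3.41 m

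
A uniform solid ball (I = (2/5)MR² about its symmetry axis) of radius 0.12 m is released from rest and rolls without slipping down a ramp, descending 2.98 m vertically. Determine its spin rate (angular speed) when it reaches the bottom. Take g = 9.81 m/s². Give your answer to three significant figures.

Here I = (2/5)MR², so the shape factor k = I/(MR²) = 0.4.
Since it rolls without slipping, ω = v/R and KE = ½Mv² + ½Iω² = ½(1+k)Mv² = (7/10)Mv².
Energy conservation Mgh = ½(1+k)Mv² gives v = √(2gh/(1+k)) = √(2 × 9.81 × 2.98 / 1.4) = 6.462 m/s.
The angular speed follows from ω = v/R = 6.462/0.12 ≈ 53.9 rad/s.

ω ≈ 53.9 rad/s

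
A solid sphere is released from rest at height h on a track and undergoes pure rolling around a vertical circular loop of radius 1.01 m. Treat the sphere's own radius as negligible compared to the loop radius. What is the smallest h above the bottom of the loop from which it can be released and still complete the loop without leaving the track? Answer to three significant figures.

h_min ≈ 2.73 m

With I = (2/5)MR², the ratio k = I/(MR²) is 0.4.
At the top of the loop, the minimum-contact condition is Mg = Mv_top²/r, so v_top² = gr.
With ω = v/R, the kinetic energy at speed v is ½(1+k)Mv² = (7/10)Mv².
Energy conservation from release (height h) to the top (height 2r): Mgh = Mg(2r) + (7/10)M·gr.
Thus h_min = 2r + (1+k)r/2 = r(2 + 1.4/2) = 1.01 × 2.7 ≈ 2.73 m.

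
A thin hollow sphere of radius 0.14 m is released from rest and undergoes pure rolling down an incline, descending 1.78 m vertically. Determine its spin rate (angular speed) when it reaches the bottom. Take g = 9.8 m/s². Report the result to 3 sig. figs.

ω ≈ 32.7 rad/s

For this body I = (2/3)MR², i.e. k = I/(MR²) = 2/3.
Pure rolling means v = ωR; then KE = ½Mv² + ½I(v/R)² = ½(1+k)Mv² = (5/6)Mv².
Energy conservation Mgh = ½(1+k)Mv² gives v = √(2gh/(1+k)) = √(2 × 9.8 × 1.78 / 1.667) = 4.575 m/s.
The angular speed follows from ω = v/R = 4.575/0.14 ≈ 32.7 rad/s.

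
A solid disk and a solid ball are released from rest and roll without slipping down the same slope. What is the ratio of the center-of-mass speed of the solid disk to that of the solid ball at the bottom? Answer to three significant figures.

Each satisfies Mgh = ½(1+k)Mv² with k = I/(MR²), so v ∝ 1/√(1+k).
For the solid disk k = 0.5; for the solid ball k = 0.4.
v₁/v₂ = √((1+k₂)/(1+k₁)) = √(1.4/1.5) ≈ 0.966.

v_ratio ≈ 0.966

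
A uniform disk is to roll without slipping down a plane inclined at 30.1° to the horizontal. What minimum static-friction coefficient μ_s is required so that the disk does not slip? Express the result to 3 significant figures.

Here I = (1/2)MR², so the shape factor k = I/(MR²) = 0.5.
Along the incline Mg sinθ − f = Ma, and torque about the center fR = Iα = kMR²(a/R) gives f = kMa.
These give a = g sinθ/(1+k) and the required friction f = kMg sinθ/(1+k).
The normal force is N = Mg cosθ, so μ_min = f/N = k tanθ/(1+k).
μ_min = 0.5 × tan30.1° / 1.5 ≈ 0.193.

μ_min ≈ 0.193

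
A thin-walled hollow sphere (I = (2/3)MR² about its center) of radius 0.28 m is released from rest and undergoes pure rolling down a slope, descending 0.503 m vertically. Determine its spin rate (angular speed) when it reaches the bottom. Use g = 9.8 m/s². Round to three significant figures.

With I = (2/3)MR², the ratio k = I/(MR²) is 2/3.
Since it rolls without slipping, ω = v/R and KE = ½Mv² + ½Iω² = ½(1+k)Mv² = (5/6)Mv².
Energy conservation Mgh = ½(1+k)Mv² gives v = √(2gh/(1+k)) = √(2 × 9.8 × 0.503 / 1.667) = 2.432 m/s.
Then ω = v/R = 2.432 / 0.28 ≈ 8.69 rad/s.

ω ≈ 8.69 rad/s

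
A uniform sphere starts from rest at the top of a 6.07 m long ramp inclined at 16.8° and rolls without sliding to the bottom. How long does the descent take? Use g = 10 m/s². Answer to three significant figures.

Here I = (2/5)MR², so the shape factor k = I/(MR²) = 0.4.
Along the incline Mg sinθ − f = Ma, and torque about the center fR = Iα = kMR²(a/R) gives f = kMa.
Hence a = g sinθ/(1+k) = 10×sin16.8°/1.4 = 2.065 m/s².
Starting from rest, L = ½at², so t = √(2L/a) = √(2×6.07/2.065) ≈ 2.42 s.

t ≈ 2.42 s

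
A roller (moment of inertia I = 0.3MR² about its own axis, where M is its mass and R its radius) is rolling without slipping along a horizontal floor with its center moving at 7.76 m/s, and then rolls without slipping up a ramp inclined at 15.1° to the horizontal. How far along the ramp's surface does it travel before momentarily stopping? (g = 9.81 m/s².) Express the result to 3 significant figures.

Here I = 0.3MR², so the shape factor k = I/(MR²) = 0.3.
Since it rolls without slipping, ω = v/R and KE = ½Mv² + ½Iω² = ½(1+k)Mv² = (13/20)Mv².
Setting this equal to Mgh gives the vertical rise h = (1+k)v₀²/(2g) = 1.3×7.76²/(2×9.81) = 3.99 m.
The distance along the slope is d = h/sinθ = 3.99/sin15.1° ≈ 15.3 m.

d ≈ 15.3 m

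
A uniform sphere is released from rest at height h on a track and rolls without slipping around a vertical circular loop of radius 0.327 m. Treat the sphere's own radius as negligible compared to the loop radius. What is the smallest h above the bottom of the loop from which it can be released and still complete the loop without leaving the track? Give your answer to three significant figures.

Here I = (2/5)MR², so the shape factor k = I/(MR²) = 0.4.
At the top, contact is just lost when gravity alone supplies the centripetal force: Mg = Mv_top²/r, i.e. v_top² = gr.
With ω = v/R, the kinetic energy at speed v is ½(1+k)Mv² = (7/10)Mv².
Energy conservation from release (height h) to the top (height 2r): Mgh = Mg(2r) + (7/10)M·gr.
Thus h_min = 2r + (1+k)r/2 = r(2 + 1.4/2) = 0.327 × 2.7 ≈ 0.883 m.

h_min ≈ 0.883 m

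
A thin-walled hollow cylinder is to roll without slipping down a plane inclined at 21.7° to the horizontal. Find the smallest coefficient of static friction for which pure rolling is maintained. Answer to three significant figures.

μ_min ≈ 0.199

For this body I = MR², i.e. k = I/(MR²) = 1.
Newton's second law down the slope: Mg sinθ − f = Ma. The torque equation fR = Iα (with α = a/R) gives f = kMa.
These give a = g sinθ/(1+k) and the required friction f = kMg sinθ/(1+k).
With N = Mg cosθ, the no-slip condition f ≤ μN gives μ_min = f/N = k tanθ/(1+k).
μ_min = 1 × tan21.7° / 2 ≈ 0.199.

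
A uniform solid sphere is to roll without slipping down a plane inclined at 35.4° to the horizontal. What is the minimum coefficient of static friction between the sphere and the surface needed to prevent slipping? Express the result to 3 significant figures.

Here I = (2/5)MR², so the shape factor k = I/(MR²) = 0.4.
Newton's second law down the slope: Mg sinθ − f = Ma. The torque equation fR = Iα (with α = a/R) gives f = kMa.
These give a = g sinθ/(1+k) and the required friction f = kMg sinθ/(1+k).
The normal force is N = Mg cosθ, so μ_min = f/N = k tanθ/(1+k).
μ_min = 0.4 × tan35.4° / 1.4 ≈ 0.203.

μ_min ≈ 0.203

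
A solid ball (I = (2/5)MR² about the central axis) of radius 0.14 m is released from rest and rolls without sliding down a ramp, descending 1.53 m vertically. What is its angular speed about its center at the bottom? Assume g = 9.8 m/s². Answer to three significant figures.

Here I = (2/5)MR², so the shape factor k = I/(MR²) = 0.4.
The rolling condition ω = v/R makes the rotational term ½I(v/R)² = ½kMv², so KE_total = ½(1+k)Mv² = (7/10)Mv².
Energy conservation Mgh = ½(1+k)Mv² gives v = √(2gh/(1+k)) = √(2 × 9.8 × 1.53 / 1.4) = 4.628 m/s.
The angular speed follows from ω = v/R = 4.628/0.14 ≈ 33.1 rad/s.

ω ≈ 33.1 rad/s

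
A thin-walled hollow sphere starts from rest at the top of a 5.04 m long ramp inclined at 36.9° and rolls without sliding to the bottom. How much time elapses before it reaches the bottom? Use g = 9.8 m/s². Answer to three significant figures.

With I = (2/3)MR², the ratio k = I/(MR²) is 2/3.
Along the incline Mg sinθ − f = Ma, and torque about the center fR = Iα = kMR²(a/R) gives f = kMa.
Hence a = g sinθ/(1+k) = 9.8×sin36.9°/1.667 = 3.53 m/s².
Starting from rest, L = ½at², so t = √(2L/a) = √(2×5.04/3.53) ≈ 1.69 s.

t ≈ 1.69 s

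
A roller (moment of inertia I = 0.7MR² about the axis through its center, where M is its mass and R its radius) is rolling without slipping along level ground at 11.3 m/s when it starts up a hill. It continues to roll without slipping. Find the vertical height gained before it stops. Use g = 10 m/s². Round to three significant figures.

h ≈ 10.9 m

For this body I = 0.7MR², i.e. k = I/(MR²) = 0.7.
Pure rolling means v = ωR; then KE = ½Mv² + ½I(v/R)² = ½(1+k)Mv² = (17/20)Mv².
All of this converts to potential energy at the highest point: (17/20)Mv₀² = Mgh.
Thus h = (1+k)v₀²/(2g) = 1.7 × 11.3² / (2 × 10) ≈ 10.9 m.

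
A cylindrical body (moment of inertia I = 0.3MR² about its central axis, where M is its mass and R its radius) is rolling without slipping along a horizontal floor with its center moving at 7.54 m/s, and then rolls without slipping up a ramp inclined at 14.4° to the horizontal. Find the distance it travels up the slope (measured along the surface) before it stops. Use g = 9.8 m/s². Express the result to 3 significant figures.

For this body I = 0.3MR², i.e. k = I/(MR²) = 0.3.
Pure rolling means v = ωR; then KE = ½Mv² + ½I(v/R)² = ½(1+k)Mv² = (13/20)Mv².
Setting this equal to Mgh gives the vertical rise h = (1+k)v₀²/(2g) = 1.3×7.54²/(2×9.8) = 3.771 m.
The distance along the slope is d = h/sinθ = 3.771/sin14.4° ≈ 15.2 m.

d ≈ 15.2 m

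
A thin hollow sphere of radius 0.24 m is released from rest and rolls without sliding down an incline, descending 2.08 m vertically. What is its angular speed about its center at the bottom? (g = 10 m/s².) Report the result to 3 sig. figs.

ω ≈ 20.8 rad/s

The moment of inertia is (2/3)MR², giving k ≡ I/(MR²) = 2/3.
Since it rolls without slipping, ω = v/R and KE = ½Mv² + ½Iω² = ½(1+k)Mv² = (5/6)Mv².
Energy conservation Mgh = ½(1+k)Mv² gives v = √(2gh/(1+k)) = √(2 × 10 × 2.08 / 1.667) = 4.996 m/s.
Then ω = v/R = 4.996 / 0.24 ≈ 20.8 rad/s.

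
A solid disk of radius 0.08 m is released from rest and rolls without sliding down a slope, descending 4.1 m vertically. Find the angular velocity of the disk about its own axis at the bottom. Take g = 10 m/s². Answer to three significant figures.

Here I = (1/2)MR², so the shape factor k = I/(MR²) = 0.5.
Rolling without slipping gives ω = v/R, so the total kinetic energy is ½Mv² + ½Iω² = ½(1+k)Mv² = (3/4)Mv².
Energy conservation Mgh = ½(1+k)Mv² gives v = √(2gh/(1+k)) = √(2 × 10 × 4.1 / 1.5) = 7.394 m/s.
Then ω = v/R = 7.394 / 0.08 ≈ 92.4 rad/s.

ω ≈ 92.4 rad/s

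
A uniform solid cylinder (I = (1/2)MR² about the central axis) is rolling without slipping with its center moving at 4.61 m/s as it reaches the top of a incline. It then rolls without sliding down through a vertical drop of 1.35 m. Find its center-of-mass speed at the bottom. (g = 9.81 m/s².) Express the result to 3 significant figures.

Here I = (1/2)MR², so the shape factor k = I/(MR²) = 0.5.
Rolling without slipping gives ω = v/R, so the total kinetic energy is ½Mv² + ½Iω² = ½(1+k)Mv² = (3/4)Mv².
Conserving energy between top and bottom: (3/4)Mv² = (3/4)Mv₀² + Mgh, hence v² = v₀² + 2gh/(1+k).
v = √(4.61² + 2×9.81×1.35/1.5) = √38.91 ≈ 6.24 m/s.

v ≈ 6.24 m/s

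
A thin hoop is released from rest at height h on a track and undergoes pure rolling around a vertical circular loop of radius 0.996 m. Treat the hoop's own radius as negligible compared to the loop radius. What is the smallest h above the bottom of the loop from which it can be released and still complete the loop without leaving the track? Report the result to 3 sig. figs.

With I = MR², the ratio k = I/(MR²) is 1.
At the top, contact is just lost when gravity alone supplies the centripetal force: Mg = Mv_top²/r, i.e. v_top² = gr.
With ω = v/R, the kinetic energy at speed v is ½(1+k)Mv² = Mv².
Energy conservation from release (height h) to the top (height 2r): Mgh = Mg(2r) + M·gr.
Thus h_min = 2r + (1+k)r/2 = r(2 + 2/2) = 0.996 × 3 ≈ 2.99 m.

h_min ≈ 2.99 m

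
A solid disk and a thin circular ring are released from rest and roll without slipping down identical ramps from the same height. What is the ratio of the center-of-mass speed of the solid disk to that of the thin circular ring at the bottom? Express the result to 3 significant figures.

Each satisfies Mgh = ½(1+k)Mv² with k = I/(MR²), so v ∝ 1/√(1+k).
For the solid disk k = 0.5; for the thin circular ring k = 1.
v₁/v₂ = √((1+k₂)/(1+k₁)) = √(2/1.5) ≈ 1.15.

v_ratio ≈ 1.15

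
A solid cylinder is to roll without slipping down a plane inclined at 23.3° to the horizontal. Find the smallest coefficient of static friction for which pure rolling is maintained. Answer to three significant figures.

The moment of inertia is (1/2)MR², giving k ≡ I/(MR²) = 0.5.
Newton's second law down the slope: Mg sinθ − f = Ma. The torque equation fR = Iα (with α = a/R) gives f = kMa.
These give a = g sinθ/(1+k) and the required friction f = kMg sinθ/(1+k).
The normal force is N = Mg cosθ, so μ_min = f/N = k tanθ/(1+k).
μ_min = 0.5 × tan23.3° / 1.5 ≈ 0.144.

μ_min ≈ 0.144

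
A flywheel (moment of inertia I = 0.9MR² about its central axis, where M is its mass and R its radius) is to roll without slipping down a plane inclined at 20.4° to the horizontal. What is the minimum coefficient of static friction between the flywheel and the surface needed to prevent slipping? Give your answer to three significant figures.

μ_min ≈ 0.176

The moment of inertia is 0.9MR², giving k ≡ I/(MR²) = 0.9.
Translational: Mg sinθ − f = Ma. Rotational about the CM: fR = Iα = kMRa, so f = kMa.
These give a = g sinθ/(1+k) and the required friction f = kMg sinθ/(1+k).
With N = Mg cosθ, the no-slip condition f ≤ μN gives μ_min = f/N = k tanθ/(1+k).
μ_min = 0.9 × tan20.4° / 1.9 ≈ 0.176.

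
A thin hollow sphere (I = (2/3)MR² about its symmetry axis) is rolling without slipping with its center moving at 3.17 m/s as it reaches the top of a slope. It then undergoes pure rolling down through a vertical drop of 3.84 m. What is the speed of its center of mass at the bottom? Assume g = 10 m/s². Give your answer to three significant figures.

Here I = (2/3)MR², so the shape factor k = I/(MR²) = 2/3.
The rolling condition ω = v/R makes the rotational term ½I(v/R)² = ½kMv², so KE_total = ½(1+k)Mv² = (5/6)Mv².
Energy conservation: (5/6)Mv₀² + Mgh = (5/6)Mv², so v² = v₀² + 2gh/(1+k).
v = √(3.17² + 2×10×3.84/1.667) = √56.13 ≈ 7.49 m/s.

v ≈ 7.49 m/s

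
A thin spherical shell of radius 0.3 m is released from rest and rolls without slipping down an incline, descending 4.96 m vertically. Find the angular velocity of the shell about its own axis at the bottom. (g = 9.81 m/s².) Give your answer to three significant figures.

Here I = (2/3)MR², so the shape factor k = I/(MR²) = 2/3.
Rolling without slipping gives ω = v/R, so the total kinetic energy is ½Mv² + ½Iω² = ½(1+k)Mv² = (5/6)Mv².
Energy conservation Mgh = ½(1+k)Mv² gives v = √(2gh/(1+k)) = √(2 × 9.81 × 4.96 / 1.667) = 7.641 m/s.
Then ω = v/R = 7.641 / 0.3 ≈ 25.5 rad/s.

ω ≈ 25.5 rad/s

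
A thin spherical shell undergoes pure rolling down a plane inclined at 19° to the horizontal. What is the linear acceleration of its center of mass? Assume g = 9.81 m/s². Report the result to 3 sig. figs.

a ≈ 1.92 m/s²

For this body I = (2/3)MR², i.e. k = I/(MR²) = 2/3.
Translational: Mg sinθ − f = Ma. Rotational about the CM: fR = Iα = kMRa, so f = kMa.
Eliminating f: Mg sinθ = (1+k)Ma, so a = g sinθ/(1+k) = 9.81 × sin19° / 1.667 ≈ 1.92 m/s².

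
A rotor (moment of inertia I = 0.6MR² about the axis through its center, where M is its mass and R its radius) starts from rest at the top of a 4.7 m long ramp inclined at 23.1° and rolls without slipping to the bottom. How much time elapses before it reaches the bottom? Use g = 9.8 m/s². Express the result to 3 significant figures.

For this body I = 0.6MR², i.e. k = I/(MR²) = 0.6.
Newton's second law down the slope: Mg sinθ − f = Ma. The torque equation fR = Iα (with α = a/R) gives f = kMa.
Hence a = g sinθ/(1+k) = 9.8×sin23.1°/1.6 = 2.403 m/s².
With constant a from rest, t = √(2L/a) = √(2·4.7/2.403) ≈ 1.98 s.

t ≈ 1.98 s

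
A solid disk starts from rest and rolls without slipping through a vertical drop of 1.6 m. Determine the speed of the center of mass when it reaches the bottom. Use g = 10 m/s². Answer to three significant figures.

Here I = (1/2)MR², so the shape factor k = I/(MR²) = 0.5.
Rolling without slipping gives ω = v/R, so the total kinetic energy is ½Mv² + ½Iω² = ½(1+k)Mv² = (3/4)Mv².
Setting Mgh = (3/4)Mv² gives v = √(2gh/(1+k)) = √(2·10·1.6/1.5) ≈ 4.62 m/s.

v ≈ 4.62 m/s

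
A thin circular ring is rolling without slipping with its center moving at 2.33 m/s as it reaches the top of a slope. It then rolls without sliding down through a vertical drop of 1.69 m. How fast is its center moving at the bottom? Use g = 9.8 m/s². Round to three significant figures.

v ≈ 4.69 m/s

The moment of inertia is MR², giving k ≡ I/(MR²) = 1.
The rolling condition ω = v/R makes the rotational term ½I(v/R)² = ½kMv², so KE_total = ½(1+k)Mv² = Mv².
Energy conservation: Mv₀² + Mgh = Mv², so v² = v₀² + 2gh/(1+k).
v = √(2.33² + 2×9.8×1.69/2) = √21.99 ≈ 4.69 m/s.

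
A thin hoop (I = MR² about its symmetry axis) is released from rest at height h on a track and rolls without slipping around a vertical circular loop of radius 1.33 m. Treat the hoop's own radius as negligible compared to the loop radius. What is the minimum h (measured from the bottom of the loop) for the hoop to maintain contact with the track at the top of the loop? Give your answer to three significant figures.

h_min ≈ 3.99 m

With I = MR², the ratio k = I/(MR²) is 1.
At the top of the loop, the minimum-contact condition is Mg = Mv_top²/r, so v_top² = gr.
With ω = v/R, the kinetic energy at speed v is ½(1+k)Mv² = Mv².
Energy conservation from release (height h) to the top (height 2r): Mgh = Mg(2r) + M·gr.
Thus h_min = 2r + (1+k)r/2 = r(2 + 2/2) = 1.33 × 3 ≈ 3.99 m.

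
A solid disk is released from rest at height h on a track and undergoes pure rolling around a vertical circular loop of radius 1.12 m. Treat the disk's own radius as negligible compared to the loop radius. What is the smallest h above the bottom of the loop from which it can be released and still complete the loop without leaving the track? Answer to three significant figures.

With I = (1/2)MR², the ratio k = I/(MR²) is 0.5.
At the top, contact is just lost when gravity alone supplies the centripetal force: Mg = Mv_top²/r, i.e. v_top² = gr.
With ω = v/R, the kinetic energy at speed v is ½(1+k)Mv² = (3/4)Mv².
Energy conservation from release (height h) to the top (height 2r): Mgh = Mg(2r) + (3/4)M·gr.
Thus h_min = 2r + (1+k)r/2 = r(2 + 1.5/2) = 1.12 × 2.75 ≈ 3.08 m.

h_min ≈ 3.08 m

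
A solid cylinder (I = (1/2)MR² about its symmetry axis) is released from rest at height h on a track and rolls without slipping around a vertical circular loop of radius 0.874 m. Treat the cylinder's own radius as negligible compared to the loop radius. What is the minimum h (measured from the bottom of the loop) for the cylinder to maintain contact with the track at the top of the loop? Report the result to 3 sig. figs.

Here I = (1/2)MR², so the shape factor k = I/(MR²) = 0.5.
At the top of the loop, the minimum-contact condition is Mg = Mv_top²/r, so v_top² = gr.
With ω = v/R, the kinetic energy at speed v is ½(1+k)Mv² = (3/4)Mv².
Energy conservation from release (height h) to the top (height 2r): Mgh = Mg(2r) + (3/4)M·gr.
Thus h_min = 2r + (1+k)r/2 = r(2 + 1.5/2) = 0.874 × 2.75 ≈ 2.40 m.

h_min ≈ 2.40 m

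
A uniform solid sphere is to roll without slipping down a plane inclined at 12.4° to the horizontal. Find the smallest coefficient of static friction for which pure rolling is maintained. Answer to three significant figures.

With I = (2/5)MR², the ratio k = I/(MR²) is 0.4.
Translational: Mg sinθ − f = Ma. Rotational about the CM: fR = Iα = kMRa, so f = kMa.
These give a = g sinθ/(1+k) and the required friction f = kMg sinθ/(1+k).
The normal force is N = Mg cosθ, so μ_min = f/N = k tanθ/(1+k).
μ_min = 0.4 × tan12.4° / 1.4 ≈ 0.0628.

μ_min ≈ 0.0628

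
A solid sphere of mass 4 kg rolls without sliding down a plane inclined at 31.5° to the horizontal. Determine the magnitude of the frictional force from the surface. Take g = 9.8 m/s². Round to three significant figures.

f ≈ 5.85 N

With I = (2/5)MR², the ratio k = I/(MR²) is 0.4.
Translational: Mg sinθ − f = Ma. Rotational about the CM: fR = Iα = kMRa, so f = kMa.
Combining, a = g sinθ/(1+k) and f = kMa = kMg sinθ/(1+k).
f = 0.4 × 4 × 9.8 × sin31.5° / 1.4 ≈ 5.85 N.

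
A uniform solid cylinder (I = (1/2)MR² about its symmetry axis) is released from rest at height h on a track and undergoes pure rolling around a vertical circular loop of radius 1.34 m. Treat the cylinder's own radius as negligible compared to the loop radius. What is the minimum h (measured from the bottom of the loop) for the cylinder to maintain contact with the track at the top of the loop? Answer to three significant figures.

h_min ≈ 3.69 m

With I = (1/2)MR², the ratio k = I/(MR²) is 0.5.
At the top, contact is just lost when gravity alone supplies the centripetal force: Mg = Mv_top²/r, i.e. v_top² = gr.
With ω = v/R, the kinetic energy at speed v is ½(1+k)Mv² = (3/4)Mv².
Energy conservation from release (height h) to the top (height 2r): Mgh = Mg(2r) + (3/4)M·gr.
Thus h_min = 2r + (1+k)r/2 = r(2 + 1.5/2) = 1.34 × 2.75 ≈ 3.69 m.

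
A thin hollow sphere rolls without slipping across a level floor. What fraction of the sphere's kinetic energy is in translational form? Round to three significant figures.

fraction ≈ 0.600

The moment of inertia is (2/3)MR², giving k ≡ I/(MR²) = 2/3.
With ω = v/R, KE_trans = ½Mv² and KE_rot = ½Iω² = ½kMv², so KE_total = ½(1+k)Mv².
The translational fraction is therefore 1/(1+k) = 1/1.667 ≈ 0.600.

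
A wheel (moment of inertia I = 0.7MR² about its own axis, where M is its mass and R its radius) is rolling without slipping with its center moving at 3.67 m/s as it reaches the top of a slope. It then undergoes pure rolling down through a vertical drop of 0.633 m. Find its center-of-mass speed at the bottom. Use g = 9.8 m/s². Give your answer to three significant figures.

v ≈ 4.56 m/s

With I = 0.7MR², the ratio k = I/(MR²) is 0.7.
Since it rolls without slipping, ω = v/R and KE = ½Mv² + ½Iω² = ½(1+k)Mv² = (17/20)Mv².
Conserving energy between top and bottom: (17/20)Mv² = (17/20)Mv₀² + Mgh, hence v² = v₀² + 2gh/(1+k).
v = √(3.67² + 2×9.8×0.633/1.7) = √20.77 ≈ 4.56 m/s.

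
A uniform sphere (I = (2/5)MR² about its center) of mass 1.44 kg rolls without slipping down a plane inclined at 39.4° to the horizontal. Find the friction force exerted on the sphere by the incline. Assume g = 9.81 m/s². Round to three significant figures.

f ≈ 2.56 N

For this body I = (2/5)MR², i.e. k = I/(MR²) = 0.4.
Along the incline Mg sinθ − f = Ma, and torque about the center fR = Iα = kMR²(a/R) gives f = kMa.
Combining, a = g sinθ/(1+k) and f = kMa = kMg sinθ/(1+k).
f = 0.4 × 1.44 × 9.81 × sin39.4° / 1.4 ≈ 2.56 N.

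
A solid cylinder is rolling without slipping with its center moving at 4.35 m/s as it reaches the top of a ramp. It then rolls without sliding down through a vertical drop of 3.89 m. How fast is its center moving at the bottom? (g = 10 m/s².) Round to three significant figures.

The moment of inertia is (1/2)MR², giving k ≡ I/(MR²) = 0.5.
Rolling without slipping gives ω = v/R, so the total kinetic energy is ½Mv² + ½Iω² = ½(1+k)Mv² = (3/4)Mv².
Energy conservation: (3/4)Mv₀² + Mgh = (3/4)Mv², so v² = v₀² + 2gh/(1+k).
v = √(4.35² + 2×10×3.89/1.5) = √70.79 ≈ 8.41 m/s.

v ≈ 8.41 m/s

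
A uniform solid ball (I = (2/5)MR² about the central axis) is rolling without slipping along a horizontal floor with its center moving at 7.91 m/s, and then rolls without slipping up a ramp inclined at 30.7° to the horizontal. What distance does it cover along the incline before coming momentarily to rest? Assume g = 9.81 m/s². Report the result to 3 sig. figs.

d ≈ 8.74 m

Here I = (2/5)MR², so the shape factor k = I/(MR²) = 0.4.
Rolling without slipping gives ω = v/R, so the total kinetic energy is ½Mv² + ½Iω² = ½(1+k)Mv² = (7/10)Mv².
Setting this equal to Mgh gives the vertical rise h = (1+k)v₀²/(2g) = 1.4×7.91²/(2×9.81) = 4.465 m.
The distance along the slope is d = h/sinθ = 4.465/sin30.7° ≈ 8.74 m.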